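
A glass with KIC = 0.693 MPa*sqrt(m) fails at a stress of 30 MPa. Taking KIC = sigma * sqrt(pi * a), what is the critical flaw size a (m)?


Rearrange KIC = sigma * sqrt(pi * a):
  sqrt(pi * a) = KIC / sigma
  sqrt(pi * a) = 0.693 / 30 = 0.0231
  a = (KIC / sigma)^2 / pi
  a = 0.0231^2 / pi = 0.0001699 m

0.0001699 m


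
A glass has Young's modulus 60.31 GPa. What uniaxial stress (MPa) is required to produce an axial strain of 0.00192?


Rearrange E = sigma / epsilon:
  sigma = E * epsilon
  E (MPa) = 60.31 * 1000 = 60310
  sigma = 60310 * 0.00192 = 115.8 MPa

115.8 MPa


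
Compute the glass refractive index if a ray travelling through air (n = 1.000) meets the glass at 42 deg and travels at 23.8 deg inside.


Apply Snell's law: n1 * sin(theta1) = n2 * sin(theta2)
  n2 = n1 * sin(theta1) / sin(theta2)
  sin(42) = 0.669131
  sin(23.8) = 0.403545
  n2 = 1.000 * 0.669131 / 0.403545 = 1.6581

1.6581


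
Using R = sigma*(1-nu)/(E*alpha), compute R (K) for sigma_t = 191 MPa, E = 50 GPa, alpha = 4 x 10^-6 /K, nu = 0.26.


Thermal shock resistance: R = sigma * (1 - nu) / (E * alpha)
  Numerator = 191 * (1 - 0.26) = 141.34
  Denominator = 50 * 1000 * (4 x 10^-6) = 0.2
  R = 141.34 / 0.2 = 706.7 K

706.7 K


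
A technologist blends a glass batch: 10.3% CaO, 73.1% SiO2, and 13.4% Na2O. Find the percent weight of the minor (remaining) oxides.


Sum the three major oxides:
  SiO2 + Na2O + CaO = 73.1 + 13.4 + 10.3 = 96.8%
Subtract from 100%:
  Others = 100 - 96.8 = 3.2%

3.2%


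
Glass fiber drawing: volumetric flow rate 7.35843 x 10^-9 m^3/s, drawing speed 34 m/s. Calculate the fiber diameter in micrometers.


Cross-sectional area from continuity:
  A = Q / v = 7.35843 x 10^-9 / 34 = 2.164244 x 10^-10 m^2
Diameter from circular cross-section:
  d = sqrt(4A / pi) * 10^6 (m -> um)
  d = sqrt(4 * 2.164244 x 10^-10 / pi) * 10^6 = 16.6 um

16.6 um


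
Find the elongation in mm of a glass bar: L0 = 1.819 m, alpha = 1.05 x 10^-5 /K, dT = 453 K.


Thermal expansion formula: dL = alpha * L0 * dT
  dL = (1.05 x 10^-5) * 1.819 * 453 = 0.00865207 m
Convert to mm: 0.00865207 * 1000 = 8.6521 mm

8.6521 mm


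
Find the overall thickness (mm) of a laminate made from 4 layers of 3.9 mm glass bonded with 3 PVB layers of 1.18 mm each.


Total thickness = glass contribution + PVB contribution
  Glass: 4 * 3.9 = 15.6 mm
  PVB: 3 * 1.18 = 3.54 mm
  Total = 15.6 + 3.54 = 19.14 mm

19.14 mm


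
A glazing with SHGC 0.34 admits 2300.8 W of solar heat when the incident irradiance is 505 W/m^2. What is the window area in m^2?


Rearrange Q = Area * SHGC * Irradiance:
  Area = Q / (SHGC * Irradiance)
  Area = 2300.8 / (0.34 * 505) = 13.4 m^2

13.4 m^2


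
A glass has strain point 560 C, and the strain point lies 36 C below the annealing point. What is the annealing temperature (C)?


T_anneal = T_strain + gap:
  T_anneal = 560 + 36 = 596 C

596 C


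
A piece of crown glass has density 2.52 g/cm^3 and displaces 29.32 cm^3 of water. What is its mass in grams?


Rearrange rho = m / V:
  m = rho * V
  m = 2.52 * 29.32 = 73.886 g

73.886 g


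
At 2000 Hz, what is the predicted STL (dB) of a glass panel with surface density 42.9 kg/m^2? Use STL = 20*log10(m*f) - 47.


Mass law: STL = 20 * log10(m * f) - 47
  m * f = 42.9 * 2000 = 85800
  log10(85800) = 4.93349
  STL = 20 * 4.93349 - 47 = 98.6698 - 47 = 51.7 dB

51.7 dB


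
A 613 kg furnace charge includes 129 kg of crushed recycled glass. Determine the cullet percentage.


Cullet ratio = (cullet mass / total batch mass) * 100
  Ratio = 129 / 613 * 100 = 21.04%

21.04%


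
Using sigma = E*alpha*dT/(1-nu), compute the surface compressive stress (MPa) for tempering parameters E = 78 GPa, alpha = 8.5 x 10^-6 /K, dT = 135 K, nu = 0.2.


Tempering stress: sigma = E * alpha * dT / (1 - nu)
  E (MPa) = 78 * 1000 = 78000
  Numerator = 78000 * (8.5 x 10^-6) * 135 = 89.505
  Denominator = 1 - 0.2 = 0.8
  sigma = 89.505 / 0.8 = 111.9 MPa

111.9 MPa


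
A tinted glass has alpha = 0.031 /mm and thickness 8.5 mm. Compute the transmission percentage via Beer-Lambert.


Beer-Lambert law: T = exp(-alpha * thickness)
  exponent = -0.031 * 8.5 = -0.2635
  T = exp(-0.2635) = 0.7684
  Percentage = 0.7684 * 100 = 76.84%

76.84%


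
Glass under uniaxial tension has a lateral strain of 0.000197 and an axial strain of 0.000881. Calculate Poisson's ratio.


Poisson's ratio: nu = lateral strain / axial strain
  nu = 0.000197 / 0.000881 = 0.2236

0.2236


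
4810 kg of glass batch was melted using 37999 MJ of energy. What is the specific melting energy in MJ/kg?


Rearrange E = m * s for s:
  s = E / m
  s = 37999 / 4810 = 7.9 MJ/kg

7.9 MJ/kg


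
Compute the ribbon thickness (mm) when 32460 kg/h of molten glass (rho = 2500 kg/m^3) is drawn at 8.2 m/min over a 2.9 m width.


Ribbon cross-section from mass balance:
  Volume rate = throughput / density = 32460 / 2500 = 12.984 m^3/h
  thickness = volume rate / (speed * 60 * width), i.e.
  thickness = throughput / (60 * speed * width * density) * 1000
  thickness = 32460 / (60 * 8.2 * 2.9 * 2500) * 1000 = 9.1 mm

9.1 mm


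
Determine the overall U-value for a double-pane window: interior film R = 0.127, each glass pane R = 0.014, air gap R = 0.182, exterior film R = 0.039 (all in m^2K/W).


Total thermal resistance (series):
  R_total = R_in + R_glass + R_air + R_glass + R_out
  R_total = 0.127 + 0.014 + 0.182 + 0.014 + 0.039 = 0.376 m^2K/W
U-value = 1 / R_total = 1 / 0.376 = 2.66 W/m^2K

2.66 W/m^2K


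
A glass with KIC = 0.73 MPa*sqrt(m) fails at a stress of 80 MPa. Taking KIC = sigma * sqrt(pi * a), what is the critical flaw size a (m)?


Rearrange KIC = sigma * sqrt(pi * a):
  sqrt(pi * a) = KIC / sigma
  sqrt(pi * a) = 0.73 / 80 = 0.009125
  a = (KIC / sigma)^2 / pi
  a = 0.009125^2 / pi = 0.0000265 m

0.0000265 m


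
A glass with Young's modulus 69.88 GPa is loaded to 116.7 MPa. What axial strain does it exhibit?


Rearrange E = sigma / epsilon:
  epsilon = sigma / E
  E (MPa) = 69.88 * 1000 = 69880
  epsilon = 116.7 / 69880 = 0.00167

0.00167


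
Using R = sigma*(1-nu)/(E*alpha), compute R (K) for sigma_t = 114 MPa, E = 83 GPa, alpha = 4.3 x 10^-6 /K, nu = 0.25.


Thermal shock resistance: R = sigma * (1 - nu) / (E * alpha)
  Numerator = 114 * (1 - 0.25) = 85.5
  Denominator = 83 * 1000 * (4.3 x 10^-6) = 0.3569
  R = 85.5 / 0.3569 = 239.6 K

239.6 K


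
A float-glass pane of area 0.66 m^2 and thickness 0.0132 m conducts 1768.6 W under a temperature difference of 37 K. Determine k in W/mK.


Fourier's law rearranged: k = Q * t / (A * dT)
  Numerator = 1768.6 * 0.0132 = 23.34552
  Denominator = 0.66 * 37 = 24.42
  k = 23.34552 / 24.42 = 0.956 W/mK

0.956 W/mK


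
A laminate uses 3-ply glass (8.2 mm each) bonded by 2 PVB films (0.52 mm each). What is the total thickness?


Total thickness = glass contribution + PVB contribution
  Glass: 3 * 8.2 = 24.6 mm
  PVB: 2 * 0.52 = 1.04 mm
  Total = 24.6 + 1.04 = 25.64 mm

25.64 mm


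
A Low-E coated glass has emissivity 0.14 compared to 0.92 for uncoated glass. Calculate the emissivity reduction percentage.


Percentage reduction = (1 - coated/uncoated) * 100
  Ratio = 0.14 / 0.92 = 0.1522
  Reduction = (1 - 0.1522) * 100 = 84.8%

84.8%


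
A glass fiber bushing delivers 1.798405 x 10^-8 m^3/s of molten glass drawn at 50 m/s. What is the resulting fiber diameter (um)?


Cross-sectional area from continuity:
  A = Q / v = 1.798405 x 10^-8 / 50 = 3.59681 x 10^-10 m^2
Diameter from circular cross-section:
  d = sqrt(4A / pi) * 10^6 (m -> um)
  d = sqrt(4 * 3.59681 x 10^-10 / pi) * 10^6 = 21.4 um

21.4 um


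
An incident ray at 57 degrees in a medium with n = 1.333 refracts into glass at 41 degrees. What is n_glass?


Apply Snell's law: n1 * sin(theta1) = n2 * sin(theta2)
  n2 = n1 * sin(theta1) / sin(theta2)
  sin(57) = 0.838671
  sin(41) = 0.656059
  n2 = 1.333 * 0.838671 / 0.656059 = 1.704

1.704


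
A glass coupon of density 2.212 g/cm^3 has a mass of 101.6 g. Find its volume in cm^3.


Rearrange rho = m / V:
  V = m / rho
  V = 101.6 / 2.212 = 45.931 cm^3

45.931 cm^3


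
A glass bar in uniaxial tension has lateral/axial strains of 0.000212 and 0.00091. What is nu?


Poisson's ratio: nu = lateral strain / axial strain
  nu = 0.000212 / 0.00091 = 0.233

0.233


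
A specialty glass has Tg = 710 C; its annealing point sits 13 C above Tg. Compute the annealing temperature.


The annealing temperature is Tg plus the offset:
  T_anneal = 710 + 13 = 723 C

723 C


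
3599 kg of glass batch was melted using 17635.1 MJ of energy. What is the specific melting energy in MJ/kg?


Rearrange E = m * s for s:
  s = E / m
  s = 17635.1 / 3599 = 4.9 MJ/kg

4.9 MJ/kg


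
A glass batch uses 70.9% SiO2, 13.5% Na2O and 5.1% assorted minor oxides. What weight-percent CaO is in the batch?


Pieces sum to 100%:
  CaO = 100 - (SiO2 + Na2O + others)
  CaO = 100 - (70.9 + 13.5 + 5.1) = 10.5%

10.5%


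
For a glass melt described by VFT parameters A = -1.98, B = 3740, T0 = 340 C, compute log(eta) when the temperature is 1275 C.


VFT equation: log(eta) = A + B / (T - T0)
  T - T0 = 1275 - 340 = 935
  B / (T - T0) = 3740 / 935 = 4.0
  log(eta) = -1.98 + 4.0 = 2.02

2.02


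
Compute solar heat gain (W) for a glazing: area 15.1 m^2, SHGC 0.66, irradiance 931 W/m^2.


Solar heat gain: Q = Area * SHGC * Irradiance
  Q = 15.1 * 0.66 * 931 = 9278.3 W

9278.3 W


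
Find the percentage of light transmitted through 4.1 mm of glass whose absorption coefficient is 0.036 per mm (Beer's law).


Beer-Lambert law: T = exp(-alpha * thickness)
  exponent = -0.036 * 4.1 = -0.1476
  T = exp(-0.1476) = 0.8628
  Percentage = 0.8628 * 100 = 86.28%

86.28%


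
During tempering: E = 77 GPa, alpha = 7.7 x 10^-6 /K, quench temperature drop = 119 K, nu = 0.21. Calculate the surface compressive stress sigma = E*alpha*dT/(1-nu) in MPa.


Tempering stress: sigma = E * alpha * dT / (1 - nu)
  E (MPa) = 77 * 1000 = 77000
  Numerator = 77000 * (7.7 x 10^-6) * 119 = 70.5551
  Denominator = 1 - 0.21 = 0.79
  sigma = 70.5551 / 0.79 = 89.3 MPa

89.3 MPa


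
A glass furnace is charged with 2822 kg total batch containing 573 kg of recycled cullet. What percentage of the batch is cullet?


Cullet ratio = (cullet mass / total batch mass) * 100
  Ratio = 573 / 2822 * 100 = 20.3%

20.3%


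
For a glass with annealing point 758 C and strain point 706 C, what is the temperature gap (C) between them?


Gap = T_anneal - T_strain:
  gap = 758 - 706 = 52 C

52 C


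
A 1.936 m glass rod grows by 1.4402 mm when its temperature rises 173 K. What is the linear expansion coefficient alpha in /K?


Rearrange dL = alpha * L0 * dT for alpha:
  alpha = dL / (L0 * dT)
  alpha = (1.4402 / 1000) / (1.936 * 173) = 0.0000043 /K = 4.3 x 10^-6 /K

4.3 x 10^-6 /K


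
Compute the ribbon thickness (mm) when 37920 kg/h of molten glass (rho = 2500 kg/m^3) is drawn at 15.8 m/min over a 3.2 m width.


Ribbon cross-section from mass balance:
  Volume rate = throughput / density = 37920 / 2500 = 15.168 m^3/h
  thickness = volume rate / (speed * 60 * width), i.e.
  thickness = throughput / (60 * speed * width * density) * 1000
  thickness = 37920 / (60 * 15.8 * 3.2 * 2500) * 1000 = 5.0 mm

5.0 mm


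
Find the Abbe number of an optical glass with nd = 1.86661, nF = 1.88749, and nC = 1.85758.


Abbe number formula: Vd = (nd - 1) / (nF - nC)
  nd - 1 = 1.86661 - 1 = 0.86661
  nF - nC = 1.88749 - 1.85758 = 0.02991
  Vd = 0.86661 / 0.02991 = 28.97

28.97


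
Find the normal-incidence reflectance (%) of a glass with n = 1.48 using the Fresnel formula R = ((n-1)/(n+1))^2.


Fresnel reflectance at normal incidence:
  R = ((n - 1)/(n + 1))^2
  (n - 1)/(n + 1) = (1.48 - 1)/(1.48 + 1) = 0.193548
  R = 0.193548^2 = 0.0374608
  R(%) = 0.0374608 * 100 = 3.746%

3.746%


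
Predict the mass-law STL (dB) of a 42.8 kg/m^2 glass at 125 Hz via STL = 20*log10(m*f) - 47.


Mass law: STL = 20 * log10(m * f) - 47
  m * f = 42.8 * 125 = 5350
  log10(5350) = 3.72835
  STL = 20 * 3.72835 - 47 = 74.567 - 47 = 27.6 dB

27.6 dB


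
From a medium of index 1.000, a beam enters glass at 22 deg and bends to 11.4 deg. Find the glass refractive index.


Apply Snell's law: n1 * sin(theta1) = n2 * sin(theta2)
  n2 = n1 * sin(theta1) / sin(theta2)
  sin(22) = 0.374607
  sin(11.4) = 0.197657
  n2 = 1.000 * 0.374607 / 0.197657 = 1.8952

1.8952


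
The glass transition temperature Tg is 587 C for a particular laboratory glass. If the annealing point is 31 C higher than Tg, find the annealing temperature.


The annealing temperature is Tg plus the offset:
  T_anneal = 587 + 31 = 618 C

618 C


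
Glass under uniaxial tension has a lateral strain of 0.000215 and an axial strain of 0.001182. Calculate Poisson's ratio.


Poisson's ratio: nu = lateral strain / axial strain
  nu = 0.000215 / 0.001182 = 0.1819

0.1819


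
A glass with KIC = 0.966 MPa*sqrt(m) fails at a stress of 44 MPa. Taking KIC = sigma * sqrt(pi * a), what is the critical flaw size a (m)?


Rearrange KIC = sigma * sqrt(pi * a):
  sqrt(pi * a) = KIC / sigma
  sqrt(pi * a) = 0.966 / 44 = 0.021955
  a = (KIC / sigma)^2 / pi
  a = 0.021955^2 / pi = 0.0001534 m

0.0001534 m


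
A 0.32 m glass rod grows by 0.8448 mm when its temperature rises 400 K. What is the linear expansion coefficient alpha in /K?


Rearrange dL = alpha * L0 * dT for alpha:
  alpha = dL / (L0 * dT)
  alpha = (0.8448 / 1000) / (0.32 * 400) = 0.0000066 /K = 6.6 x 10^-6 /K

6.6 x 10^-6 /K


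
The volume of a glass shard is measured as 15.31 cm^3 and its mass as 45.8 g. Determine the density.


Use the definition of density:
  rho = mass / volume
  rho = 45.8 / 15.31 = 2.992 g/cm^3

2.992 g/cm^3


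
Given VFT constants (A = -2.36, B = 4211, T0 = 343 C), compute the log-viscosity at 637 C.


VFT equation: log(eta) = A + B / (T - T0)
  T - T0 = 637 - 343 = 294
  B / (T - T0) = 4211 / 294 = 14.323
  log(eta) = -2.36 + 14.323 = 11.963

11.963


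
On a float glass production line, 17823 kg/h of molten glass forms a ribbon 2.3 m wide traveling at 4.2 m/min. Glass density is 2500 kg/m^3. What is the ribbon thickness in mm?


Ribbon cross-section from mass balance:
  Volume rate = throughput / density = 17823 / 2500 = 7.1292 m^3/h
  thickness = volume rate / (speed * 60 * width), i.e.
  thickness = throughput / (60 * speed * width * density) * 1000
  thickness = 17823 / (60 * 4.2 * 2.3 * 2500) * 1000 = 12.3 mm

12.3 mm


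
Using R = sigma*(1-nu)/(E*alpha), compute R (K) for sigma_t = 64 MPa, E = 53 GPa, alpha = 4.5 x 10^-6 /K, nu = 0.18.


Thermal shock resistance: R = sigma * (1 - nu) / (E * alpha)
  Numerator = 64 * (1 - 0.18) = 52.48
  Denominator = 53 * 1000 * (4.5 x 10^-6) = 0.2385
  R = 52.48 / 0.2385 = 220.0 K

220.0 K


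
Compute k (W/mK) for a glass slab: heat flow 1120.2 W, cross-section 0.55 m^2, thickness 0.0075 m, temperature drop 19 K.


Fourier's law rearranged: k = Q * t / (A * dT)
  Numerator = 1120.2 * 0.0075 = 8.4015
  Denominator = 0.55 * 19 = 10.45
  k = 8.4015 / 10.45 = 0.804 W/mK

0.804 W/mK


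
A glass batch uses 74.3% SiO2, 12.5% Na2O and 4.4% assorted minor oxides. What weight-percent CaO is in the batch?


Pieces sum to 100%:
  CaO = 100 - (SiO2 + Na2O + others)
  CaO = 100 - (74.3 + 12.5 + 4.4) = 8.8%

8.8%


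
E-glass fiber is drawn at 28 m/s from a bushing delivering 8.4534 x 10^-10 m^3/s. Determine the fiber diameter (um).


Cross-sectional area from continuity:
  A = Q / v = 8.4534 x 10^-10 / 28 = 3.019071 x 10^-11 m^2
Diameter from circular cross-section:
  d = sqrt(4A / pi) * 10^6 (m -> um)
  d = sqrt(4 * 3.019071 x 10^-11 / pi) * 10^6 = 6.2 um

6.2 um


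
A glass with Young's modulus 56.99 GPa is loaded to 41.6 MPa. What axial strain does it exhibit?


Rearrange E = sigma / epsilon:
  epsilon = sigma / E
  E (MPa) = 56.99 * 1000 = 56990
  epsilon = 41.6 / 56990 = 0.00073

0.00073


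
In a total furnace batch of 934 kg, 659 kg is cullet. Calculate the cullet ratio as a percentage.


Cullet ratio = (cullet mass / total batch mass) * 100
  Ratio = 659 / 934 * 100 = 70.56%

70.56%


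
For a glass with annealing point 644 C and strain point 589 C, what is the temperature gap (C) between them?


Gap = T_anneal - T_strain:
  gap = 644 - 589 = 55 C

55 C


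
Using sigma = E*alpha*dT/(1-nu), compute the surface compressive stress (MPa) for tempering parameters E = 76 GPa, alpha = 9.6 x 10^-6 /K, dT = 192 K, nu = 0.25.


Tempering stress: sigma = E * alpha * dT / (1 - nu)
  E (MPa) = 76 * 1000 = 76000
  Numerator = 76000 * (9.6 x 10^-6) * 192 = 140.0832
  Denominator = 1 - 0.25 = 0.75
  sigma = 140.0832 / 0.75 = 186.8 MPa

186.8 MPa


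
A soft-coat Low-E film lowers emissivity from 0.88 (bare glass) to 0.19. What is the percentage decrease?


Percentage reduction = (1 - coated/uncoated) * 100
  Ratio = 0.19 / 0.88 = 0.2159
  Reduction = (1 - 0.2159) * 100 = 78.4%

78.4%


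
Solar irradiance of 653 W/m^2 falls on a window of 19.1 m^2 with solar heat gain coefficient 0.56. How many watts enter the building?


Solar heat gain: Q = Area * SHGC * Irradiance
  Q = 19.1 * 0.56 * 653 = 6984.5 W

6984.5 W


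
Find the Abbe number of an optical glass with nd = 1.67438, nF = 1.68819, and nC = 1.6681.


Abbe number formula: Vd = (nd - 1) / (nF - nC)
  nd - 1 = 1.67438 - 1 = 0.67438
  nF - nC = 1.68819 - 1.6681 = 0.02009
  Vd = 0.67438 / 0.02009 = 33.57

33.57


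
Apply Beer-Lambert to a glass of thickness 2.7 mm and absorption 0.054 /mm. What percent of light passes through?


Beer-Lambert law: T = exp(-alpha * thickness)
  exponent = -0.054 * 2.7 = -0.1458
  T = exp(-0.1458) = 0.8643
  Percentage = 0.8643 * 100 = 86.43%

86.43%


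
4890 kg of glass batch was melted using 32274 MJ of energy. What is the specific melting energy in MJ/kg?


Rearrange E = m * s for s:
  s = E / m
  s = 32274 / 4890 = 6.6 MJ/kg

6.6 MJ/kg


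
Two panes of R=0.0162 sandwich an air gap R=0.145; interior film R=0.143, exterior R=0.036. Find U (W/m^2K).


Total thermal resistance (series):
  R_total = R_in + R_glass + R_air + R_glass + R_out
  R_total = 0.143 + 0.0162 + 0.145 + 0.0162 + 0.036 = 0.3564 m^2K/W
U-value = 1 / R_total = 1 / 0.3564 = 2.806 W/m^2K

2.806 W/m^2K


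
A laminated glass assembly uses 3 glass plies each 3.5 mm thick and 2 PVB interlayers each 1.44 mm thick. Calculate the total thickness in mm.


Total thickness = glass contribution + PVB contribution
  Glass: 3 * 3.5 = 10.5 mm
  PVB: 2 * 1.44 = 2.88 mm
  Total = 10.5 + 2.88 = 13.38 mm

13.38 mm


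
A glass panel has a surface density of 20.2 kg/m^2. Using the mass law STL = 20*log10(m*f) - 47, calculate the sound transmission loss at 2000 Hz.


Mass law: STL = 20 * log10(m * f) - 47
  m * f = 20.2 * 2000 = 40400
  log10(40400) = 4.60638
  STL = 20 * 4.60638 - 47 = 92.1276 - 47 = 45.1 dB

45.1 dB


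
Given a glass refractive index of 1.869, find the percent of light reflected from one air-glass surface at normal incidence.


Fresnel reflectance at normal incidence:
  R = ((n - 1)/(n + 1))^2
  (n - 1)/(n + 1) = (1.869 - 1)/(1.869 + 1) = 0.302893
  R = 0.302893^2 = 0.0917442
  R(%) = 0.0917442 * 100 = 9.174%

9.174%


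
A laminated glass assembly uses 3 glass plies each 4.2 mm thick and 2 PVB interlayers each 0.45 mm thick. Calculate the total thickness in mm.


Total thickness = glass contribution + PVB contribution
  Glass: 3 * 4.2 = 12.6 mm
  PVB: 2 * 0.45 = 0.9 mm
  Total = 12.6 + 0.9 = 13.5 mm

13.5 mm


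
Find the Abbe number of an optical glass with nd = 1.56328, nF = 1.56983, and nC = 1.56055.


Abbe number formula: Vd = (nd - 1) / (nF - nC)
  nd - 1 = 1.56328 - 1 = 0.56328
  nF - nC = 1.56983 - 1.56055 = 0.00928
  Vd = 0.56328 / 0.00928 = 60.7

60.7


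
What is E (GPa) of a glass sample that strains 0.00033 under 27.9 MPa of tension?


Young's modulus: E = stress / strain
  E = 27.9 MPa / 0.00033 = 84545.45 MPa
Convert to GPa: 84545.45 / 1000 = 84.55 GPa

84.55 GPa


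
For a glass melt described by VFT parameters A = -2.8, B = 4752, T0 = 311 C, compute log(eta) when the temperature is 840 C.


VFT equation: log(eta) = A + B / (T - T0)
  T - T0 = 840 - 311 = 529
  B / (T - T0) = 4752 / 529 = 8.983
  log(eta) = -2.8 + 8.983 = 6.183

6.183


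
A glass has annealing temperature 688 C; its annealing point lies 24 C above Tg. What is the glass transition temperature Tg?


Rearrange T_anneal = Tg + offset for Tg:
  Tg = T_anneal - offset = 688 - 24 = 664 C

664 C


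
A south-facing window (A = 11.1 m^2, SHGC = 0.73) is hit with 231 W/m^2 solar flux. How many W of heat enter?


Solar heat gain: Q = Area * SHGC * Irradiance
  Q = 11.1 * 0.73 * 231 = 1871.8 W

1871.8 W


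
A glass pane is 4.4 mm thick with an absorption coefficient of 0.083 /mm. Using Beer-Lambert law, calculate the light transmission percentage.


Beer-Lambert law: T = exp(-alpha * thickness)
  exponent = -0.083 * 4.4 = -0.3652
  T = exp(-0.3652) = 0.6941
  Percentage = 0.6941 * 100 = 69.41%

69.41%


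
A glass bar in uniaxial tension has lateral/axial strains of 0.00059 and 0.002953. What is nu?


Poisson's ratio: nu = lateral strain / axial strain
  nu = 0.00059 / 0.002953 = 0.1998

0.1998


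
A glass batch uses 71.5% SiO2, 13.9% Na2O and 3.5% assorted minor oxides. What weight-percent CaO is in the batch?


Pieces sum to 100%:
  CaO = 100 - (SiO2 + Na2O + others)
  CaO = 100 - (71.5 + 13.9 + 3.5) = 11.1%

11.1%


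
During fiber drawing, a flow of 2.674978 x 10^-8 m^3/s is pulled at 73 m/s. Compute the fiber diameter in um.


Cross-sectional area from continuity:
  A = Q / v = 2.674978 x 10^-8 / 73 = 3.664353 x 10^-10 m^2
Diameter from circular cross-section:
  d = sqrt(4A / pi) * 10^6 (m -> um)
  d = sqrt(4 * 3.664353 x 10^-10 / pi) * 10^6 = 21.6 um

21.6 um


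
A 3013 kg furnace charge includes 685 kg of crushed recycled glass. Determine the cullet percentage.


Cullet ratio = (cullet mass / total batch mass) * 100
  Ratio = 685 / 3013 * 100 = 22.73%

22.73%


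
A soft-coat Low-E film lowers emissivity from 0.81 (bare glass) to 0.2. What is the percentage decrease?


Percentage reduction = (1 - coated/uncoated) * 100
  Ratio = 0.2 / 0.81 = 0.2469
  Reduction = (1 - 0.2469) * 100 = 75.3%

75.3%


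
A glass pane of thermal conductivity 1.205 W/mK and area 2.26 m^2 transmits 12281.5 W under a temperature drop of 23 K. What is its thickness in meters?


Fourier's law: t = k * A * dT / Q
  t = 1.205 * 2.26 * 23 / 12281.5
  t = 62.6359 / 12281.5 = 0.0051 m

0.0051 m


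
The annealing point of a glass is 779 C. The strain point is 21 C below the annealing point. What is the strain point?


Strain point = annealing point - difference:
  T_strain = 779 - 21 = 758 C

758 C


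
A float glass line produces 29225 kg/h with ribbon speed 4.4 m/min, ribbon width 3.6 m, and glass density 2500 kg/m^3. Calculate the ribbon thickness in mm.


Ribbon cross-section from mass balance:
  Volume rate = throughput / density = 29225 / 2500 = 11.69 m^3/h
  thickness = volume rate / (speed * 60 * width), i.e.
  thickness = throughput / (60 * speed * width * density) * 1000
  thickness = 29225 / (60 * 4.4 * 3.6 * 2500) * 1000 = 12.3 mm

12.3 mm


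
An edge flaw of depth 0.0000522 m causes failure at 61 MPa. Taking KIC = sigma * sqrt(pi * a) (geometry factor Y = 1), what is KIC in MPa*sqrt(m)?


Fracture toughness: KIC = sigma * sqrt(pi * a)
  pi * a = pi * 0.0000522 = 0.000163991
  sqrt(pi * a) = 0.012806
  KIC = 61 * 0.012806 = 0.781 MPa*sqrt(m)

0.781 MPa*sqrt(m)


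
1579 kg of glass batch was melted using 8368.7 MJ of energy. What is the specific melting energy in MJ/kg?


Rearrange E = m * s for s:
  s = E / m
  s = 8368.7 / 1579 = 5.3 MJ/kg

5.3 MJ/kg


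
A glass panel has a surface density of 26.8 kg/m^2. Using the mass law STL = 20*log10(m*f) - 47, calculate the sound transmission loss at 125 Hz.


Mass law: STL = 20 * log10(m * f) - 47
  m * f = 26.8 * 125 = 3350
  log10(3350) = 3.52504
  STL = 20 * 3.52504 - 47 = 70.5008 - 47 = 23.5 dB

23.5 dB


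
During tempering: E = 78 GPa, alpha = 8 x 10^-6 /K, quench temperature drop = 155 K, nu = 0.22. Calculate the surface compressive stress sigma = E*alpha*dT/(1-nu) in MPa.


Tempering stress: sigma = E * alpha * dT / (1 - nu)
  E (MPa) = 78 * 1000 = 78000
  Numerator = 78000 * (8 x 10^-6) * 155 = 96.72
  Denominator = 1 - 0.22 = 0.78
  sigma = 96.72 / 0.78 = 124.0 MPa

124.0 MPa


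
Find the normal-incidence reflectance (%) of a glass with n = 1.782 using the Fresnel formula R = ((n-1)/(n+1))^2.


Fresnel reflectance at normal incidence:
  R = ((n - 1)/(n + 1))^2
  (n - 1)/(n + 1) = (1.782 - 1)/(1.782 + 1) = 0.281093
  R = 0.281093^2 = 0.0790133
  R(%) = 0.0790133 * 100 = 7.901%

7.901%


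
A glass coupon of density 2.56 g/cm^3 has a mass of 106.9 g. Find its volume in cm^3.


Rearrange rho = m / V:
  V = m / rho
  V = 106.9 / 2.56 = 41.758 cm^3

41.758 cm^3


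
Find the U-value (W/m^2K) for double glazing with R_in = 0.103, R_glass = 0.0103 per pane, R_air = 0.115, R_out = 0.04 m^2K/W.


Total thermal resistance (series):
  R_total = R_in + R_glass + R_air + R_glass + R_out
  R_total = 0.103 + 0.0103 + 0.115 + 0.0103 + 0.04 = 0.2786 m^2K/W
U-value = 1 / R_total = 1 / 0.2786 = 3.589 W/m^2K

3.589 W/m^2K


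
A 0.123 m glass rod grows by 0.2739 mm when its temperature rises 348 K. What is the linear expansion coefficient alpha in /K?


Rearrange dL = alpha * L0 * dT for alpha:
  alpha = dL / (L0 * dT)
  alpha = (0.2739 / 1000) / (0.123 * 348) = 0.000006399 /K = 6.399 x 10^-6 /K

6.399 x 10^-6 /K


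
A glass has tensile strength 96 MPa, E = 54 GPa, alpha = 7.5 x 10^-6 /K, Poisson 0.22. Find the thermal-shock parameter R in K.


Thermal shock resistance: R = sigma * (1 - nu) / (E * alpha)
  Numerator = 96 * (1 - 0.22) = 74.88
  Denominator = 54 * 1000 * (7.5 x 10^-6) = 0.405
  R = 74.88 / 0.405 = 184.9 K

184.9 K


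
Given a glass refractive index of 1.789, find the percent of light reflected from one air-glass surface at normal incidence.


Fresnel reflectance at normal incidence:
  R = ((n - 1)/(n + 1))^2
  (n - 1)/(n + 1) = (1.789 - 1)/(1.789 + 1) = 0.282897
  R = 0.282897^2 = 0.0800307
  R(%) = 0.0800307 * 100 = 8.003%

8.003%


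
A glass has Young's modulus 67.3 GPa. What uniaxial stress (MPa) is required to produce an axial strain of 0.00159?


Rearrange E = sigma / epsilon:
  sigma = E * epsilon
  E (MPa) = 67.3 * 1000 = 67300
  sigma = 67300 * 0.00159 = 107.01 MPa

107.01 MPa


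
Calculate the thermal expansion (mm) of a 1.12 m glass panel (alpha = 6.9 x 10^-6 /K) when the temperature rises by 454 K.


Thermal expansion formula: dL = alpha * L0 * dT
  dL = (6.9 x 10^-6) * 1.12 * 454 = 0.00350851 m
Convert to mm: 0.00350851 * 1000 = 3.5085 mm

3.5085 mm


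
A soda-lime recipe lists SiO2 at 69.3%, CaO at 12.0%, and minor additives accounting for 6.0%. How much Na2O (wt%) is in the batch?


Pieces sum to 100%:
  Na2O = 100 - (SiO2 + CaO + others)
  Na2O = 100 - (69.3 + 12.0 + 6.0) = 12.7%

12.7%


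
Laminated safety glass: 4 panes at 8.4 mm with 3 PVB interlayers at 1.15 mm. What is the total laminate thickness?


Total thickness = glass contribution + PVB contribution
  Glass: 4 * 8.4 = 33.6 mm
  PVB: 3 * 1.15 = 3.45 mm
  Total = 33.6 + 3.45 = 37.05 mm

37.05 mm


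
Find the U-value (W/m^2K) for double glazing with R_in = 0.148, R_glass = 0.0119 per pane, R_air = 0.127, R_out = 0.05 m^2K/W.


Total thermal resistance (series):
  R_total = R_in + R_glass + R_air + R_glass + R_out
  R_total = 0.148 + 0.0119 + 0.127 + 0.0119 + 0.05 = 0.3488 m^2K/W
U-value = 1 / R_total = 1 / 0.3488 = 2.867 W/m^2K

2.867 W/m^2K


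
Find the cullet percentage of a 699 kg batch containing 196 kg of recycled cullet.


Cullet ratio = (cullet mass / total batch mass) * 100
  Ratio = 196 / 699 * 100 = 28.04%

28.04%


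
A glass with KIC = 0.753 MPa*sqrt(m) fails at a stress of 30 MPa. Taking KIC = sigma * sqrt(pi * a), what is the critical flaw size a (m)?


Rearrange KIC = sigma * sqrt(pi * a):
  sqrt(pi * a) = KIC / sigma
  sqrt(pi * a) = 0.753 / 30 = 0.0251
  a = (KIC / sigma)^2 / pi
  a = 0.0251^2 / pi = 0.0002005 m

0.0002005 m


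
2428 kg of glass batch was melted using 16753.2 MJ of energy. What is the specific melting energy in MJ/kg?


Rearrange E = m * s for s:
  s = E / m
  s = 16753.2 / 2428 = 6.9 MJ/kg

6.9 MJ/kg


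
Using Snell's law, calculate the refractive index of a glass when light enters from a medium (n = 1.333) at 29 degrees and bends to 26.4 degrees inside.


Apply Snell's law: n1 * sin(theta1) = n2 * sin(theta2)
  n2 = n1 * sin(theta1) / sin(theta2)
  sin(29) = 0.48481
  sin(26.4) = 0.444635
  n2 = 1.333 * 0.48481 / 0.444635 = 1.4534

1.4534


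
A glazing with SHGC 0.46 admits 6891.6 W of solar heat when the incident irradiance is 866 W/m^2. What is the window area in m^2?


Rearrange Q = Area * SHGC * Irradiance:
  Area = Q / (SHGC * Irradiance)
  Area = 6891.6 / (0.46 * 866) = 17.3 m^2

17.3 m^2


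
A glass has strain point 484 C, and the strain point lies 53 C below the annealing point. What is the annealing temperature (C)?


T_anneal = T_strain + gap:
  T_anneal = 484 + 53 = 537 C

537 C


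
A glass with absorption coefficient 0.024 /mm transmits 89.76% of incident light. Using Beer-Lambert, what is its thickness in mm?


Rearrange T = exp(-alpha * thickness):
  thickness = -ln(T) / alpha
  T = 89.76/100 = 0.8976
  ln(T) = -0.10803
  -ln(T) = 0.10803
  thickness = 0.10803 / 0.024 = 4.5 mm

4.5 mm


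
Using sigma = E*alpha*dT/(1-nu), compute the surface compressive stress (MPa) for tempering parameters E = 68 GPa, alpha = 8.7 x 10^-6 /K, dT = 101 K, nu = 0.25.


Tempering stress: sigma = E * alpha * dT / (1 - nu)
  E (MPa) = 68 * 1000 = 68000
  Numerator = 68000 * (8.7 x 10^-6) * 101 = 59.7516
  Denominator = 1 - 0.25 = 0.75
  sigma = 59.7516 / 0.75 = 79.7 MPa

79.7 MPa


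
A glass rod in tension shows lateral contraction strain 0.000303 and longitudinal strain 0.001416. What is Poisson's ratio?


Poisson's ratio: nu = lateral strain / axial strain
  nu = 0.000303 / 0.001416 = 0.214

0.214


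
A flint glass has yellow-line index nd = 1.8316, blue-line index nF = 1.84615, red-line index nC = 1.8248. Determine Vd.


Abbe number formula: Vd = (nd - 1) / (nF - nC)
  nd - 1 = 1.8316 - 1 = 0.8316
  nF - nC = 1.84615 - 1.8248 = 0.02135
  Vd = 0.8316 / 0.02135 = 38.95

38.95


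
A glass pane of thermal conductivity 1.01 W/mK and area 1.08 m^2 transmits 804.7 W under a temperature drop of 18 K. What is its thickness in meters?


Fourier's law: t = k * A * dT / Q
  t = 1.01 * 1.08 * 18 / 804.7
  t = 19.6344 / 804.7 = 0.0244 m

0.0244 m


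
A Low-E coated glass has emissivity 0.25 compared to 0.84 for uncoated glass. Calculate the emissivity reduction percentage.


Percentage reduction = (1 - coated/uncoated) * 100
  Ratio = 0.25 / 0.84 = 0.2976
  Reduction = (1 - 0.2976) * 100 = 70.2%

70.2%


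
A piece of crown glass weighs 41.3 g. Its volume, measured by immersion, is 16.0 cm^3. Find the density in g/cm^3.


Use the definition of density:
  rho = mass / volume
  rho = 41.3 / 16.0 = 2.581 g/cm^3

2.581 g/cm^3


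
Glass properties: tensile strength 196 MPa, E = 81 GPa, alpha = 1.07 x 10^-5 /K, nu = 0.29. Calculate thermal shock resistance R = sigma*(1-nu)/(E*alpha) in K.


Thermal shock resistance: R = sigma * (1 - nu) / (E * alpha)
  Numerator = 196 * (1 - 0.29) = 139.16
  Denominator = 81 * 1000 * (1.07 x 10^-5) = 0.8667
  R = 139.16 / 0.8667 = 160.6 K

160.6 K


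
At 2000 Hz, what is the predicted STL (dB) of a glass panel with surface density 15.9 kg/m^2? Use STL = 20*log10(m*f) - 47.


Mass law: STL = 20 * log10(m * f) - 47
  m * f = 15.9 * 2000 = 31800
  log10(31800) = 4.50243
  STL = 20 * 4.50243 - 47 = 90.0486 - 47 = 43.0 dB

43.0 dB


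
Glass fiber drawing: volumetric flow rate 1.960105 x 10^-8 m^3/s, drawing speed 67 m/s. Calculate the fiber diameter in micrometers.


Cross-sectional area from continuity:
  A = Q / v = 1.960105 x 10^-8 / 67 = 2.92553 x 10^-10 m^2
Diameter from circular cross-section:
  d = sqrt(4A / pi) * 10^6 (m -> um)
  d = sqrt(4 * 2.92553 x 10^-10 / pi) * 10^6 = 19.3 um

19.3 um


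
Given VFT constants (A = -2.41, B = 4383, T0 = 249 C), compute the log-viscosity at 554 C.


VFT equation: log(eta) = A + B / (T - T0)
  T - T0 = 554 - 249 = 305
  B / (T - T0) = 4383 / 305 = 14.37
  log(eta) = -2.41 + 14.37 = 11.96

11.96


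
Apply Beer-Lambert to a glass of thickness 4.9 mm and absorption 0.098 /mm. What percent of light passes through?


Beer-Lambert law: T = exp(-alpha * thickness)
  exponent = -0.098 * 4.9 = -0.4802
  T = exp(-0.4802) = 0.6187
  Percentage = 0.6187 * 100 = 61.87%

61.87%


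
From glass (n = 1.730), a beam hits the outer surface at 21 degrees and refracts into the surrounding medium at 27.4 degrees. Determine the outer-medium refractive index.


Apply Snell's law: n1 * sin(theta1) = n2 * sin(theta2)
  n2 = n1 * sin(theta1) / sin(theta2)
  sin(21) = 0.358368
  sin(27.4) = 0.4602
  n2 = 1.730 * 0.358368 / 0.4602 = 1.3472

1.3472


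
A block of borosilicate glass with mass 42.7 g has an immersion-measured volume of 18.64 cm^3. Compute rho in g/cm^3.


Use the definition of density:
  rho = mass / volume
  rho = 42.7 / 18.64 = 2.291 g/cm^3

2.291 g/cm^3


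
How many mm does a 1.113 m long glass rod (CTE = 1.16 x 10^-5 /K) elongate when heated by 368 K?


Thermal expansion formula: dL = alpha * L0 * dT
  dL = (1.16 x 10^-5) * 1.113 * 368 = 0.00475117 m
Convert to mm: 0.00475117 * 1000 = 4.7512 mm

4.7512 mm


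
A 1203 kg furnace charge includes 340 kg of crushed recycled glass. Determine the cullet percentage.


Cullet ratio = (cullet mass / total batch mass) * 100
  Ratio = 340 / 1203 * 100 = 28.26%

28.26%


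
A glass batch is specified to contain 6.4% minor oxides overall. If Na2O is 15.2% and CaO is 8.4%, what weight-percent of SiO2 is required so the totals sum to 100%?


Known pieces sum to 100%:
  SiO2 = 100 - (others + Na2O + CaO)
  SiO2 = 100 - (6.4 + 15.2 + 8.4) = 70.0%

70.0%


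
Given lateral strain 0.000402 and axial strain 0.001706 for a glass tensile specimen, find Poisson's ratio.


Poisson's ratio: nu = lateral strain / axial strain
  nu = 0.000402 / 0.001706 = 0.2356

0.2356


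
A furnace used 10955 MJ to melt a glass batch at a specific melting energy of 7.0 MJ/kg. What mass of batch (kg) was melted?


Rearrange E = m * s for m:
  m = E / s
  m = 10955 / 7.0 = 1565.0 kg

1565.0 kg


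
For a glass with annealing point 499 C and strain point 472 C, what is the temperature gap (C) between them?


Gap = T_anneal - T_strain:
  gap = 499 - 472 = 27 C

27 C


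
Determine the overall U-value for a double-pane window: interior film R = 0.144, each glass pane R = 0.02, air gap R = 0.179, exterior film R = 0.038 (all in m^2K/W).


Total thermal resistance (series):
  R_total = R_in + R_glass + R_air + R_glass + R_out
  R_total = 0.144 + 0.02 + 0.179 + 0.02 + 0.038 = 0.401 m^2K/W
U-value = 1 / R_total = 1 / 0.401 = 2.494 W/m^2K

2.494 W/m^2K


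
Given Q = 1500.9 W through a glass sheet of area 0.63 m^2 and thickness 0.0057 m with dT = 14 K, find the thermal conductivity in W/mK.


Fourier's law rearranged: k = Q * t / (A * dT)
  Numerator = 1500.9 * 0.0057 = 8.55513
  Denominator = 0.63 * 14 = 8.82
  k = 8.55513 / 8.82 = 0.97 W/mK

0.97 W/mK


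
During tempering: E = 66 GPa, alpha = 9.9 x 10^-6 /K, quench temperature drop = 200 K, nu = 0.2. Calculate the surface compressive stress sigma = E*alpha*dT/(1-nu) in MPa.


Tempering stress: sigma = E * alpha * dT / (1 - nu)
  E (MPa) = 66 * 1000 = 66000
  Numerator = 66000 * (9.9 x 10^-6) * 200 = 130.68
  Denominator = 1 - 0.2 = 0.8
  sigma = 130.68 / 0.8 = 163.3 MPa

163.3 MPa


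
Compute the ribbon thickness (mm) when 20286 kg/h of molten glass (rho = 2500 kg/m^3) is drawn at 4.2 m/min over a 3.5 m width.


Ribbon cross-section from mass balance:
  Volume rate = throughput / density = 20286 / 2500 = 8.1144 m^3/h
  thickness = volume rate / (speed * 60 * width), i.e.
  thickness = throughput / (60 * speed * width * density) * 1000
  thickness = 20286 / (60 * 4.2 * 3.5 * 2500) * 1000 = 9.2 mm

9.2 mm


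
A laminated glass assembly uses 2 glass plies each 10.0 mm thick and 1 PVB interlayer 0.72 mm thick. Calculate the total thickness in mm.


Total thickness = glass contribution + PVB contribution
  Glass: 2 * 10.0 = 20.0 mm
  PVB: 1 * 0.72 = 0.72 mm
  Total = 20.0 + 0.72 = 20.72 mm

20.72 mm


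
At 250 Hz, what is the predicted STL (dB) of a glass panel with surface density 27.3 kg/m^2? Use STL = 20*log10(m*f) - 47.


Mass law: STL = 20 * log10(m * f) - 47
  m * f = 27.3 * 250 = 6825
  log10(6825) = 3.8341
  STL = 20 * 3.8341 - 47 = 76.682 - 47 = 29.7 dB

29.7 dB


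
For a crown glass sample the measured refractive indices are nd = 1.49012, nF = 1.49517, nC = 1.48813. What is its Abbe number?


Abbe number formula: Vd = (nd - 1) / (nF - nC)
  nd - 1 = 1.49012 - 1 = 0.49012
  nF - nC = 1.49517 - 1.48813 = 0.00704
  Vd = 0.49012 / 0.00704 = 69.62

69.62


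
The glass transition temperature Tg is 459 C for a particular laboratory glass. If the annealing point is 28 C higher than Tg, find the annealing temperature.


The annealing temperature is Tg plus the offset:
  T_anneal = 459 + 28 = 487 C

487 C


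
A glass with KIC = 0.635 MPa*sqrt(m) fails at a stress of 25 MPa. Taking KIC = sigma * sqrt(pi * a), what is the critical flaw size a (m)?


Rearrange KIC = sigma * sqrt(pi * a):
  sqrt(pi * a) = KIC / sigma
  sqrt(pi * a) = 0.635 / 25 = 0.0254
  a = (KIC / sigma)^2 / pi
  a = 0.0254^2 / pi = 0.0002054 m

0.0002054 m


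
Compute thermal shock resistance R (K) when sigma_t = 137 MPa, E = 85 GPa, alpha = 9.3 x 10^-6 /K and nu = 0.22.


Thermal shock resistance: R = sigma * (1 - nu) / (E * alpha)
  Numerator = 137 * (1 - 0.22) = 106.86
  Denominator = 85 * 1000 * (9.3 x 10^-6) = 0.7905
  R = 106.86 / 0.7905 = 135.2 K

135.2 K


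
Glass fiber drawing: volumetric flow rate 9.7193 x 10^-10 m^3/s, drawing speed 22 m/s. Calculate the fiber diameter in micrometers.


Cross-sectional area from continuity:
  A = Q / v = 9.7193 x 10^-10 / 22 = 4.417864 x 10^-11 m^2
Diameter from circular cross-section:
  d = sqrt(4A / pi) * 10^6 (m -> um)
  d = sqrt(4 * 4.417864 x 10^-11 / pi) * 10^6 = 7.5 um

7.5 um


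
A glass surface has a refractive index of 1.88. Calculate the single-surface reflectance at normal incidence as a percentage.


Fresnel reflectance at normal incidence:
  R = ((n - 1)/(n + 1))^2
  (n - 1)/(n + 1) = (1.88 - 1)/(1.88 + 1) = 0.305556
  R = 0.305556^2 = 0.0933645
  R(%) = 0.0933645 * 100 = 9.336%

9.336%


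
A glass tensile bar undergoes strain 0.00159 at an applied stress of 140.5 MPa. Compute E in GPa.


Young's modulus: E = stress / strain
  E = 140.5 MPa / 0.00159 = 88364.78 MPa
Convert to GPa: 88364.78 / 1000 = 88.36 GPa

88.36 GPa


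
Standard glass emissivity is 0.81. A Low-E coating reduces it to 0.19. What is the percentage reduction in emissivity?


Percentage reduction = (1 - coated/uncoated) * 100
  Ratio = 0.19 / 0.81 = 0.2346
  Reduction = (1 - 0.2346) * 100 = 76.5%

76.5%


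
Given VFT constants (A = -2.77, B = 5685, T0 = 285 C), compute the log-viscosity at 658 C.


VFT equation: log(eta) = A + B / (T - T0)
  T - T0 = 658 - 285 = 373
  B / (T - T0) = 5685 / 373 = 15.241
  log(eta) = -2.77 + 15.241 = 12.471

12.471


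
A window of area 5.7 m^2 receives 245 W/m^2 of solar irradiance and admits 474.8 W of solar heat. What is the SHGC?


Rearrange Q = Area * SHGC * Irradiance:
  SHGC = Q / (Area * Irradiance)
  SHGC = 474.8 / (5.7 * 245) = 0.34

0.34
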